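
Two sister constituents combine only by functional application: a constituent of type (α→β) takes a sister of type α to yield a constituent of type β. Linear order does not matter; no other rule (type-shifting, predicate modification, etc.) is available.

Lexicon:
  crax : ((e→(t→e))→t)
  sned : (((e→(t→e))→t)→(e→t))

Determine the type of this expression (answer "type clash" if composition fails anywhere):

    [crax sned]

[crax sned]: sned is (((e→(t→e))→t)→(e→t)), crax is ((e→(t→e))→t); result (e→t).

(e→t)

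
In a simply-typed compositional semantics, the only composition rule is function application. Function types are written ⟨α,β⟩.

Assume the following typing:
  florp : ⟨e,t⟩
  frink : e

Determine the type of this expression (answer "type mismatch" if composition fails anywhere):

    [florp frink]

t

[florp frink]: florp is ⟨e,t⟩, frink is e; result t.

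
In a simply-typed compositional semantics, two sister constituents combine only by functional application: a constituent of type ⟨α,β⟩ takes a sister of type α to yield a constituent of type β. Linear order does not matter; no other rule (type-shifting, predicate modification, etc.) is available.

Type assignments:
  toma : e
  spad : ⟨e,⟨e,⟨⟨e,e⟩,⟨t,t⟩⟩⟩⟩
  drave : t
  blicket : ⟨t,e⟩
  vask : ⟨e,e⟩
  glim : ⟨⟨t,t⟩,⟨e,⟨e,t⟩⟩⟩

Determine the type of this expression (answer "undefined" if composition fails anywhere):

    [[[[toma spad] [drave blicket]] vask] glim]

⟨e,⟨e,t⟩⟩

At [toma spad], spad : ⟨e,⟨e,⟨⟨e,e⟩,⟨t,t⟩⟩⟩⟩ takes toma : e, giving ⟨e,⟨⟨e,e⟩,⟨t,t⟩⟩⟩.
At [drave blicket], blicket : ⟨t,e⟩ takes drave : t, giving e.
At [[toma spad] [drave blicket]], [toma spad] : ⟨e,⟨⟨e,e⟩,⟨t,t⟩⟩⟩ takes [drave blicket] : e, giving ⟨⟨e,e⟩,⟨t,t⟩⟩.
At [[[toma spad] [drave blicket]] vask], [[toma spad] [drave blicket]] : ⟨⟨e,e⟩,⟨t,t⟩⟩ takes vask : ⟨e,e⟩, giving ⟨t,t⟩.
At [[[[toma spad] [drave blicket]] vask] glim], glim : ⟨⟨t,t⟩,⟨e,⟨e,t⟩⟩⟩ takes [[[toma spad] [drave blicket]] vask] : ⟨t,t⟩, giving ⟨e,⟨e,t⟩⟩.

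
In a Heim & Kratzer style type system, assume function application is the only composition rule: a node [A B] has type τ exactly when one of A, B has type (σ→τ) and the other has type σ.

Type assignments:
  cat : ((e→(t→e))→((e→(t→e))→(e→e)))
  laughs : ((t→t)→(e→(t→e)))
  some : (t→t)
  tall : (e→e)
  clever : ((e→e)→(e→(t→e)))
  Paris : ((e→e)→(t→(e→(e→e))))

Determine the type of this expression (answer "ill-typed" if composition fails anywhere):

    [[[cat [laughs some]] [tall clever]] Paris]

(t→(e→(e→e)))

[laughs some]: ((t→t)→(e→(t→e))) applied to (t→t) yields (e→(t→e)).
[cat [laughs some]]: ((e→(t→e))→((e→(t→e))→(e→e))) applied to (e→(t→e)) yields ((e→(t→e))→(e→e)).
[tall clever]: ((e→e)→(e→(t→e))) applied to (e→e) yields (e→(t→e)).
[[cat [laughs some]] [tall clever]]: ((e→(t→e))→(e→e)) applied to (e→(t→e)) yields (e→e).
[[[cat [laughs some]] [tall clever]] Paris]: ((e→e)→(t→(e→(e→e)))) applied to (e→e) yields (t→(e→(e→e))).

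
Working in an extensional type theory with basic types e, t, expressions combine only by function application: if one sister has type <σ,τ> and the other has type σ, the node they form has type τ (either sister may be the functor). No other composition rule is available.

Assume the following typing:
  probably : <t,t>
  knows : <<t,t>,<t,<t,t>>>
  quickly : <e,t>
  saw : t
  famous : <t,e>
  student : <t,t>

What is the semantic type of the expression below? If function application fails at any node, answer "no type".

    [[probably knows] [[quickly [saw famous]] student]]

<t,t>

[probably knows]: knows is <<t,t>,<t,<t,t>>>, probably is <t,t>; result <t,<t,t>>.
[saw famous]: famous is <t,e>, saw is t; result e.
[quickly [saw famous]]: quickly is <e,t>, [saw famous] is e; result t.
[[quickly [saw famous]] student]: student is <t,t>, [quickly [saw famous]] is t; result t.
[[probably knows] [[quickly [saw famous]] student]]: [probably knows] is <t,<t,t>>, [[quickly [saw famous]] student] is t; result <t,t>.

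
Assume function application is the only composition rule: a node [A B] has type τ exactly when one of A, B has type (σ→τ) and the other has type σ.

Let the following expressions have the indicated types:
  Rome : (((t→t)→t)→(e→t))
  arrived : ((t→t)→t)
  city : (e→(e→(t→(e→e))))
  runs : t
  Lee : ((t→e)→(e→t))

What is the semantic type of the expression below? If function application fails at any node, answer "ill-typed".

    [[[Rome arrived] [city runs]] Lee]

[Rome arrived] — Rome of type (((t→t)→t)→(e→t)) combines with arrived of type ((t→t)→t): type (e→t).
[city runs]: (e→(e→(t→(e→e)))) and t cannot combine by function application — type clash.

ill-typed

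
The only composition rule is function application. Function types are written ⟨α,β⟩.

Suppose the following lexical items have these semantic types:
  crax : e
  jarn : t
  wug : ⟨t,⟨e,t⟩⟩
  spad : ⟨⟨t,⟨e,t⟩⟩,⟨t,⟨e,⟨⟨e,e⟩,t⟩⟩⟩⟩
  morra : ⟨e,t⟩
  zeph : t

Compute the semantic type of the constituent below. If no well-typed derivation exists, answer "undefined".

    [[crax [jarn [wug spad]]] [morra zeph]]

undefined

[wug spad]: spad is ⟨⟨t,⟨e,t⟩⟩,⟨t,⟨e,⟨⟨e,e⟩,t⟩⟩⟩⟩, wug is ⟨t,⟨e,t⟩⟩; result ⟨t,⟨e,⟨⟨e,e⟩,t⟩⟩⟩.
[jarn [wug spad]]: [wug spad] is ⟨t,⟨e,⟨⟨e,e⟩,t⟩⟩⟩, jarn is t; result ⟨e,⟨⟨e,e⟩,t⟩⟩.
[crax [jarn [wug spad]]]: [jarn [wug spad]] is ⟨e,⟨⟨e,e⟩,t⟩⟩, crax is e; result ⟨⟨e,e⟩,t⟩.
[morra zeph]: ⟨e,t⟩ and t cannot combine by function application — type clash.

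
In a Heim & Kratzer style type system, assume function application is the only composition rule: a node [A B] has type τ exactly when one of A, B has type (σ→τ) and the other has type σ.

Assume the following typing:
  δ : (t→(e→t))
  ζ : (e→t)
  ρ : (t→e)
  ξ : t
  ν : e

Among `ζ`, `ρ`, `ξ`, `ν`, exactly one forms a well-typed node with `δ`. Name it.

ξ

ζ : (e→t) — no; δ wants t, and ζ wants e.
ρ : (t→e) — no; δ wants t, and ρ wants t.
ξ — combines: δ : (t→(e→t)) takes ξ : t as argument, giving (e→t).
ν : e — no; δ wants t, and ν wants nothing (atomic).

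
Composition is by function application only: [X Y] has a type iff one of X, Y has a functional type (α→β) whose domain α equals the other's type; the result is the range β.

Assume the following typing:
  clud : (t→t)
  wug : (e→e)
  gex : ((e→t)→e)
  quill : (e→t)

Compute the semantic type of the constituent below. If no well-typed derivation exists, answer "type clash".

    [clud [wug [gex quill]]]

type clash

[gex quill]: gex is ((e→t)→e), quill is (e→t); result e.
[wug [gex quill]]: wug is (e→e), [gex quill] is e; result e.
At [clud [wug [gex quill]]]: neither (t→t) nor e can take the other as argument; the node is ill-typed.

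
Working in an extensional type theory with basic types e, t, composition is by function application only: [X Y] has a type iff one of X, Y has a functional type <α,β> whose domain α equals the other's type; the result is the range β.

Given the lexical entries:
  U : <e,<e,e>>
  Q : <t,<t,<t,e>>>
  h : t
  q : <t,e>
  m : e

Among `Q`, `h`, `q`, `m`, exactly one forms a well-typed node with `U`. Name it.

Q : <t,<t,<t,e>>> — no; U wants e, and Q wants t.
h : t — no; U wants e, and h wants nothing (atomic).
q : <t,e> — no; U wants e, and q wants t.
m — combines: U : <e,<e,e>> takes m : e as argument, giving <e,e>.

m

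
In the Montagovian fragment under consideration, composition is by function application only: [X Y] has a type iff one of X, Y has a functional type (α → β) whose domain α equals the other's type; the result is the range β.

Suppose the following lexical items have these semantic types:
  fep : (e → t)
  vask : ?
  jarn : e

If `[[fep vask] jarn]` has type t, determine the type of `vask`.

[[fep vask] jarn] must have type t. The sister jarn has type e; that is not a function onto t, so [fep vask] must be the functor, of type (e → t).
[fep vask] must have type (e → t). The sister fep has type (e → t); that is not a function onto (e → t), so vask must be the functor, of type ((e → t) → (e → t)).

((e → t) → (e → t))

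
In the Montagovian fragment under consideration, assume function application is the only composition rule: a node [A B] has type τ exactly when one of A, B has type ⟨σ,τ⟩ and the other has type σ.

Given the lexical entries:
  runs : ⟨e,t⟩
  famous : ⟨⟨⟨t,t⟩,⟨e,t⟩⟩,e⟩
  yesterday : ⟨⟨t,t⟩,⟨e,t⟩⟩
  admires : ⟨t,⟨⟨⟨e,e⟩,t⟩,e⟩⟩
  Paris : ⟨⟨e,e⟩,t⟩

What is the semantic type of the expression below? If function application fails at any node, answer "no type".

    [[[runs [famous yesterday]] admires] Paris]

At [famous yesterday], famous : ⟨⟨⟨t,t⟩,⟨e,t⟩⟩,e⟩ takes yesterday : ⟨⟨t,t⟩,⟨e,t⟩⟩, giving e.
At [runs [famous yesterday]], runs : ⟨e,t⟩ takes [famous yesterday] : e, giving t.
At [[runs [famous yesterday]] admires], admires : ⟨t,⟨⟨⟨e,e⟩,t⟩,e⟩⟩ takes [runs [famous yesterday]] : t, giving ⟨⟨⟨e,e⟩,t⟩,e⟩.
At [[[runs [famous yesterday]] admires] Paris], [[runs [famous yesterday]] admires] : ⟨⟨⟨e,e⟩,t⟩,e⟩ takes Paris : ⟨⟨e,e⟩,t⟩, giving e.

e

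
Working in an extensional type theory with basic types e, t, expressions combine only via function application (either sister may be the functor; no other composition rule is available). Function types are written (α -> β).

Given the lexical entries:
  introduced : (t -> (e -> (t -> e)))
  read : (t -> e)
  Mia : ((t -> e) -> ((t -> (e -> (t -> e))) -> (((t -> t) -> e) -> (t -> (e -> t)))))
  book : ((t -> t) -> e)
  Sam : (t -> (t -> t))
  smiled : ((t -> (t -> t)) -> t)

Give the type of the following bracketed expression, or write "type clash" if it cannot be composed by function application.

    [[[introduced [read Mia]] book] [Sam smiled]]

[read Mia]: Mia is ((t -> e) -> ((t -> (e -> (t -> e))) -> (((t -> t) -> e) -> (t -> (e -> t))))), read is (t -> e); result ((t -> (e -> (t -> e))) -> (((t -> t) -> e) -> (t -> (e -> t)))).
[introduced [read Mia]]: [read Mia] is ((t -> (e -> (t -> e))) -> (((t -> t) -> e) -> (t -> (e -> t)))), introduced is (t -> (e -> (t -> e))); result (((t -> t) -> e) -> (t -> (e -> t))).
[[introduced [read Mia]] book]: [introduced [read Mia]] is (((t -> t) -> e) -> (t -> (e -> t))), book is ((t -> t) -> e); result (t -> (e -> t)).
[Sam smiled]: smiled is ((t -> (t -> t)) -> t), Sam is (t -> (t -> t)); result t.
[[[introduced [read Mia]] book] [Sam smiled]]: [[introduced [read Mia]] book] is (t -> (e -> t)), [Sam smiled] is t; result (e -> t).

(e -> t)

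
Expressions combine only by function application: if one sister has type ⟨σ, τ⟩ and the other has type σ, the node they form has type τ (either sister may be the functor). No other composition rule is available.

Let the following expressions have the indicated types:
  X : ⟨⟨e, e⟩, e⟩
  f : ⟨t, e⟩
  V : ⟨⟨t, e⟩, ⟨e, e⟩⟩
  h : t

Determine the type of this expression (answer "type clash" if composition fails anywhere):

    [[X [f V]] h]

[f V] — V of type ⟨⟨t, e⟩, ⟨e, e⟩⟩ combines with f of type ⟨t, e⟩: type ⟨e, e⟩.
[X [f V]] — X of type ⟨⟨e, e⟩, e⟩ combines with [f V] of type ⟨e, e⟩: type e.
[[X [f V]] h]: e with t — neither is a function whose domain matches the other; composition fails here.

type clash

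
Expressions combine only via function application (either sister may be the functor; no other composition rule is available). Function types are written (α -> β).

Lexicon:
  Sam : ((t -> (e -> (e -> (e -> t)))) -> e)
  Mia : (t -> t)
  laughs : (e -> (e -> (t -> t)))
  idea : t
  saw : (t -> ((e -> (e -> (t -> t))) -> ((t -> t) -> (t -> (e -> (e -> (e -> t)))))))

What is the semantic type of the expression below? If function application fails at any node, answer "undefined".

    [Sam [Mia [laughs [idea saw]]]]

[idea saw] — saw of type (t -> ((e -> (e -> (t -> t))) -> ((t -> t) -> (t -> (e -> (e -> (e -> t))))))) combines with idea of type t: type ((e -> (e -> (t -> t))) -> ((t -> t) -> (t -> (e -> (e -> (e -> t)))))).
[laughs [idea saw]] — [idea saw] of type ((e -> (e -> (t -> t))) -> ((t -> t) -> (t -> (e -> (e -> (e -> t)))))) combines with laughs of type (e -> (e -> (t -> t))): type ((t -> t) -> (t -> (e -> (e -> (e -> t))))).
[Mia [laughs [idea saw]]] — [laughs [idea saw]] of type ((t -> t) -> (t -> (e -> (e -> (e -> t))))) combines with Mia of type (t -> t): type (t -> (e -> (e -> (e -> t)))).
[Sam [Mia [laughs [idea saw]]]] — Sam of type ((t -> (e -> (e -> (e -> t)))) -> e) combines with [Mia [laughs [idea saw]]] of type (t -> (e -> (e -> (e -> t)))): type e.

e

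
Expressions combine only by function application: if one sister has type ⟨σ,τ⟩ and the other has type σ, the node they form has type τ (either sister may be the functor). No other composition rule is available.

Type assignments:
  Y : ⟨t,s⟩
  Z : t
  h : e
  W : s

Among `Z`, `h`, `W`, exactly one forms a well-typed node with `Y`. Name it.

Z — combines: Y : ⟨t,s⟩ takes Z : t as argument, giving s.
h : e — no; Y wants t, and h wants nothing (atomic).
W : s — no; Y wants t, and W wants nothing (atomic).

Z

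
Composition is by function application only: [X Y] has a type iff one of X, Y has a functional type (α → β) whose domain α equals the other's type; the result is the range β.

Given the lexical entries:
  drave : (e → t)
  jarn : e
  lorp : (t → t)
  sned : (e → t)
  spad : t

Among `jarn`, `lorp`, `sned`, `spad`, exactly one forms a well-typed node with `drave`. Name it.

jarn — combines: drave : (e → t) takes jarn : e as argument, giving t.
lorp : (t → t) — drave needs e; lorp needs t; neither fits.
sned : (e → t) — drave needs e; sned needs e; neither fits.
spad : t — drave needs e; spad needs nothing (atomic); neither fits.

jarn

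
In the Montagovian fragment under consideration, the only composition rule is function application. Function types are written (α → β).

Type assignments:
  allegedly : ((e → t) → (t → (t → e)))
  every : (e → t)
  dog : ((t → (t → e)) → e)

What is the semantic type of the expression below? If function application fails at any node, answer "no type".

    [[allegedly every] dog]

e

At [allegedly every], allegedly : ((e → t) → (t → (t → e))) takes every : (e → t), giving (t → (t → e)).
At [[allegedly every] dog], dog : ((t → (t → e)) → e) takes [allegedly every] : (t → (t → e)), giving e.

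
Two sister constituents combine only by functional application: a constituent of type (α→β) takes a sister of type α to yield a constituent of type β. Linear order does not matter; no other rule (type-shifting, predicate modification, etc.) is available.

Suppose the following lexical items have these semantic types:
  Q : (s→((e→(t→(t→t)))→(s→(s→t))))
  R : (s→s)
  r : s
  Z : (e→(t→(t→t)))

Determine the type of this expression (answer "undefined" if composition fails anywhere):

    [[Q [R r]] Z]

(s→(s→t))

At [R r], R : (s→s) takes r : s, giving s.
At [Q [R r]], Q : (s→((e→(t→(t→t)))→(s→(s→t)))) takes [R r] : s, giving ((e→(t→(t→t)))→(s→(s→t))).
At [[Q [R r]] Z], [Q [R r]] : ((e→(t→(t→t)))→(s→(s→t))) takes Z : (e→(t→(t→t))), giving (s→(s→t)).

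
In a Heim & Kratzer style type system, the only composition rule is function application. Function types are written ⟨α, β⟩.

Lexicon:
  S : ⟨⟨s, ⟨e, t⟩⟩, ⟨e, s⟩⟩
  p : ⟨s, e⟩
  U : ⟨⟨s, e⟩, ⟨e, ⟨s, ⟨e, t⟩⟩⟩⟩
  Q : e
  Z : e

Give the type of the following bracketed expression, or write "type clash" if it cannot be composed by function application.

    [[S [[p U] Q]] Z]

[p U]: U is ⟨⟨s, e⟩, ⟨e, ⟨s, ⟨e, t⟩⟩⟩⟩, p is ⟨s, e⟩; result ⟨e, ⟨s, ⟨e, t⟩⟩⟩.
[[p U] Q]: [p U] is ⟨e, ⟨s, ⟨e, t⟩⟩⟩, Q is e; result ⟨s, ⟨e, t⟩⟩.
[S [[p U] Q]]: S is ⟨⟨s, ⟨e, t⟩⟩, ⟨e, s⟩⟩, [[p U] Q] is ⟨s, ⟨e, t⟩⟩; result ⟨e, s⟩.
[[S [[p U] Q]] Z]: [S [[p U] Q]] is ⟨e, s⟩, Z is e; result s.

s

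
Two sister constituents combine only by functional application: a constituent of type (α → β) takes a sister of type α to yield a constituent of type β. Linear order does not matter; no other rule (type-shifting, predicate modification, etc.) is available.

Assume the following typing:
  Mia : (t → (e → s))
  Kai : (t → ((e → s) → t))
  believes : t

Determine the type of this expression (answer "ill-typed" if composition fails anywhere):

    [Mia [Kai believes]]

[Kai believes] — Kai of type (t → ((e → s) → t)) combines with believes of type t: type ((e → s) → t).
[Mia [Kai believes]]: (t → (e → s)) and ((e → s) → t) cannot combine by function application — type clash.

ill-typed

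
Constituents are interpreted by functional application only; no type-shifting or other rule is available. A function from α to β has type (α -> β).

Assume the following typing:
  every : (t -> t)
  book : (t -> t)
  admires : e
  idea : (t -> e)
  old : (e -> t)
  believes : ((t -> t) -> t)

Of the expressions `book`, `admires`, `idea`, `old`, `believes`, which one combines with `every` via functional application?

believes

book : (t -> t) — no; every wants t, and book wants t.
admires : e — no; every wants t, and admires wants nothing (atomic).
idea : (t -> e) — no; every wants t, and idea wants t.
old : (e -> t) — no; every wants t, and old wants e.
believes — combines: believes : ((t -> t) -> t) takes every : (t -> t) as argument, giving t.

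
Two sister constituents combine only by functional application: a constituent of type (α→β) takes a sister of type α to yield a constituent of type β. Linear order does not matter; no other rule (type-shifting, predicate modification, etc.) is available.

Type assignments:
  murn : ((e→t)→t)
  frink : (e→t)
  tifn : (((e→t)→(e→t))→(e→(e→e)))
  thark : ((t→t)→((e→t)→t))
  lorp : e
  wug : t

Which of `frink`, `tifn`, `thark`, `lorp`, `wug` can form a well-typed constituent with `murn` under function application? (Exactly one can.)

frink

frink — combines: murn : ((e→t)→t) takes frink : (e→t) as argument, giving t.
tifn : (((e→t)→(e→t))→(e→(e→e))) — no; murn wants (e→t), and tifn wants ((e→t)→(e→t)).
thark : ((t→t)→((e→t)→t)) — no; murn wants (e→t), and thark wants (t→t).
lorp : e — no; murn wants (e→t), and lorp wants nothing (atomic).
wug : t — no; murn wants (e→t), and wug wants nothing (atomic).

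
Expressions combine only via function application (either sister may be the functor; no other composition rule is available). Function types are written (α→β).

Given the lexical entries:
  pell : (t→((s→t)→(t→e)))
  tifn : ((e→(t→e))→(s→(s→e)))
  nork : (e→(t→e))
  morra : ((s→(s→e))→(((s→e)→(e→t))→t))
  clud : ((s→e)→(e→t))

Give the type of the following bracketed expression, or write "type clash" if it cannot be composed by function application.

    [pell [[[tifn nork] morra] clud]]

At [tifn nork], tifn : ((e→(t→e))→(s→(s→e))) takes nork : (e→(t→e)), giving (s→(s→e)).
At [[tifn nork] morra], morra : ((s→(s→e))→(((s→e)→(e→t))→t)) takes [tifn nork] : (s→(s→e)), giving (((s→e)→(e→t))→t).
At [[[tifn nork] morra] clud], [[tifn nork] morra] : (((s→e)→(e→t))→t) takes clud : ((s→e)→(e→t)), giving t.
At [pell [[[tifn nork] morra] clud]], pell : (t→((s→t)→(t→e))) takes [[[tifn nork] morra] clud] : t, giving ((s→t)→(t→e)).

((s→t)→(t→e))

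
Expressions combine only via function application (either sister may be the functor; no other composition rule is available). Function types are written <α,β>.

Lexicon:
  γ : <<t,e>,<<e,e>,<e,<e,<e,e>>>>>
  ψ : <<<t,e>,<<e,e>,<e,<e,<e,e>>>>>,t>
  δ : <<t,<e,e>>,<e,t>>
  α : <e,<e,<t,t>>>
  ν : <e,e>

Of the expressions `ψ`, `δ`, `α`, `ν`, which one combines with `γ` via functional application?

ψ — combines: ψ : <<<t,e>,<<e,e>,<e,<e,<e,e>>>>>,t> takes γ : <<t,e>,<<e,e>,<e,<e,<e,e>>>>> as argument, giving t.
δ : <<t,<e,e>>,<e,t>> — neither side's domain matches the other.
α : <e,<e,<t,t>>> — neither side's domain matches the other.
ν : <e,e> — neither side's domain matches the other.

ψ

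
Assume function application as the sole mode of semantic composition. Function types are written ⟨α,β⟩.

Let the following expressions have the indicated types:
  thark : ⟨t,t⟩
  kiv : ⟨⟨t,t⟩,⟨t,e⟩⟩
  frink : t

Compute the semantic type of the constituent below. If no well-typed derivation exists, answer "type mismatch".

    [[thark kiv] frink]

e

[thark kiv] — kiv of type ⟨⟨t,t⟩,⟨t,e⟩⟩ combines with thark of type ⟨t,t⟩: type ⟨t,e⟩.
[[thark kiv] frink] — [thark kiv] of type ⟨t,e⟩ combines with frink of type t: type e.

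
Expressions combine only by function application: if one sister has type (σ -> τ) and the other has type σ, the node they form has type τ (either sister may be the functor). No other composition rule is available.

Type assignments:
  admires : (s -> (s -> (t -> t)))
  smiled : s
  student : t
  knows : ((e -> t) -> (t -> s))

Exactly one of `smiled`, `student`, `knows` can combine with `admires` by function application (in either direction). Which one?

smiled — combines: admires : (s -> (s -> (t -> t))) takes smiled : s as argument, giving (s -> (t -> t)).
student : t — does not combine with admires.
knows : ((e -> t) -> (t -> s)) — does not combine with admires.

smiled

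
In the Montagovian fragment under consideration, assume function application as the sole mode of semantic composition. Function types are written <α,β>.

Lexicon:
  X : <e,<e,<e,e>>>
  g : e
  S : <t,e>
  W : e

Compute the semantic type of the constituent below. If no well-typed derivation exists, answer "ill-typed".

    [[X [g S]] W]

ill-typed

[g S]: e with <t,e> — neither is a function whose domain matches the other; composition fails here.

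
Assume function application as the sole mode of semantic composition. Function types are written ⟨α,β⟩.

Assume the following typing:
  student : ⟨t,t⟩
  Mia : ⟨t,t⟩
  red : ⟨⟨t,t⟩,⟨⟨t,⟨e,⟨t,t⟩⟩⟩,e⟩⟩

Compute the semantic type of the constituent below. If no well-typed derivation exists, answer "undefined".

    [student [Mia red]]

undefined

[Mia red]: functor red : ⟨⟨t,t⟩,⟨⟨t,⟨e,⟨t,t⟩⟩⟩,e⟩⟩, argument Mia : ⟨t,t⟩; result ⟨⟨t,⟨e,⟨t,t⟩⟩⟩,e⟩.
[student [Mia red]]: ⟨t,t⟩ with ⟨⟨t,⟨e,⟨t,t⟩⟩⟩,e⟩ — neither is a function whose domain matches the other; composition fails here.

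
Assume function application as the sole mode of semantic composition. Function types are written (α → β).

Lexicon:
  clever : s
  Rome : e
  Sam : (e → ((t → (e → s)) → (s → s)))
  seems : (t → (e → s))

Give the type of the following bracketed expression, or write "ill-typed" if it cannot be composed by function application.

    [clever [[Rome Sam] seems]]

s

[Rome Sam] — Sam of type (e → ((t → (e → s)) → (s → s))) combines with Rome of type e: type ((t → (e → s)) → (s → s)).
[[Rome Sam] seems] — [Rome Sam] of type ((t → (e → s)) → (s → s)) combines with seems of type (t → (e → s)): type (s → s).
[clever [[Rome Sam] seems]] — [[Rome Sam] seems] of type (s → s) combines with clever of type s: type s.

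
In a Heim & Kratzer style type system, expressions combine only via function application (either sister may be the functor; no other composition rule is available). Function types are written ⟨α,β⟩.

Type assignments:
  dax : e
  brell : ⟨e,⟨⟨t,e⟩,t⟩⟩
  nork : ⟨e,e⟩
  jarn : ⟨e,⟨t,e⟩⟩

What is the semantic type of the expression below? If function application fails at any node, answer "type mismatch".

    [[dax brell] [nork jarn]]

type mismatch

[dax brell] — brell of type ⟨e,⟨⟨t,e⟩,t⟩⟩ combines with dax of type e: type ⟨⟨t,e⟩,t⟩.
[nork jarn]: ⟨e,e⟩ with ⟨e,⟨t,e⟩⟩ — neither is a function whose domain matches the other; composition fails here.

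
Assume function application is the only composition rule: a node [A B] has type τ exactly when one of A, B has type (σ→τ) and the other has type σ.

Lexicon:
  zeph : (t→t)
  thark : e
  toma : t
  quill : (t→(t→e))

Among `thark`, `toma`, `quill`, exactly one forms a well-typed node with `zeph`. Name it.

thark : e — neither side's domain matches the other.
toma — combines: zeph : (t→t) takes toma : t as argument, giving t.
quill : (t→(t→e)) — neither side's domain matches the other.

toma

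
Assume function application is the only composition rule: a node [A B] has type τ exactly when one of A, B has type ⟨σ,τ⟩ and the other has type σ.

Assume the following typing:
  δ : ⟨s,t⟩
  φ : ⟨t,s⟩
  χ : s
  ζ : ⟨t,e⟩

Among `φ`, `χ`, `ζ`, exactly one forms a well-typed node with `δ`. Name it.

χ

φ : ⟨t,s⟩ — no; δ wants s, and φ wants t.
χ — combines: δ : ⟨s,t⟩ takes χ : s as argument, giving t.
ζ : ⟨t,e⟩ — no; δ wants s, and ζ wants t.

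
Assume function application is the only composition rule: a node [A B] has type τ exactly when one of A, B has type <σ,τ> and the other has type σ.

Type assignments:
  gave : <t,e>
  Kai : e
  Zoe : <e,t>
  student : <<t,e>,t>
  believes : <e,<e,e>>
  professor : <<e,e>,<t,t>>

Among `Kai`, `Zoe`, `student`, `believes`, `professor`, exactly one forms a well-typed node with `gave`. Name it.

student

Kai : e — does not combine with gave.
Zoe : <e,t> — does not combine with gave.
student — combines: student : <<t,e>,t> takes gave : <t,e> as argument, giving t.
believes : <e,<e,e>> — does not combine with gave.
professor : <<e,e>,<t,t>> — does not combine with gave.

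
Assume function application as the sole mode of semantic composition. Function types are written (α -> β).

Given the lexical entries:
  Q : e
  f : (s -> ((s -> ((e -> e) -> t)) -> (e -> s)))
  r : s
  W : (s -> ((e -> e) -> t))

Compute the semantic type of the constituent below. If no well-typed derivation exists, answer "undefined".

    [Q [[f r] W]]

[f r]: functor f : (s -> ((s -> ((e -> e) -> t)) -> (e -> s))), argument r : s; result ((s -> ((e -> e) -> t)) -> (e -> s)).
[[f r] W]: functor [f r] : ((s -> ((e -> e) -> t)) -> (e -> s)), argument W : (s -> ((e -> e) -> t)); result (e -> s).
[Q [[f r] W]]: functor [[f r] W] : (e -> s), argument Q : e; result s.

s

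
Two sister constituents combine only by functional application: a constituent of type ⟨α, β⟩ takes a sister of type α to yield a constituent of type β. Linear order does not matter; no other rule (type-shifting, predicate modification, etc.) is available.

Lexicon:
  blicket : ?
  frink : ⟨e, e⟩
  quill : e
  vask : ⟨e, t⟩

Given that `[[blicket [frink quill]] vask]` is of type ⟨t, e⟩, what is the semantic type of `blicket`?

For [[blicket [frink quill]] vask] to have type ⟨t, e⟩ with vask of type ⟨e, t⟩, [blicket [frink quill]] must be the function: [blicket [frink quill]] : ⟨⟨e, t⟩, ⟨t, e⟩⟩.
For [blicket [frink quill]] to have type ⟨⟨e, t⟩, ⟨t, e⟩⟩ with [frink quill] of type e, blicket must be the function: blicket : ⟨e, ⟨⟨e, t⟩, ⟨t, e⟩⟩⟩.

⟨e, ⟨⟨e, t⟩, ⟨t, e⟩⟩⟩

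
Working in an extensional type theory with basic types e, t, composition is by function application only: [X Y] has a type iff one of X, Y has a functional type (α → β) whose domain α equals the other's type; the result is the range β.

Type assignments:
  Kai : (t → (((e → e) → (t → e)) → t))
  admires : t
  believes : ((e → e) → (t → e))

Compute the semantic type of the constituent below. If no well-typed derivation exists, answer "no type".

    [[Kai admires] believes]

[Kai admires] — Kai of type (t → (((e → e) → (t → e)) → t)) combines with admires of type t: type (((e → e) → (t → e)) → t).
[[Kai admires] believes] — [Kai admires] of type (((e → e) → (t → e)) → t) combines with believes of type ((e → e) → (t → e)): type t.

t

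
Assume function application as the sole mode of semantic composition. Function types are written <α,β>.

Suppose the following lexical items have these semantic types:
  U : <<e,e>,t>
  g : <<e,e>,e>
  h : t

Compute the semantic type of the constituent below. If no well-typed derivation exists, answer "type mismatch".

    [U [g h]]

type mismatch

[g h]: <<e,e>,e> and t cannot combine by function application — type clash.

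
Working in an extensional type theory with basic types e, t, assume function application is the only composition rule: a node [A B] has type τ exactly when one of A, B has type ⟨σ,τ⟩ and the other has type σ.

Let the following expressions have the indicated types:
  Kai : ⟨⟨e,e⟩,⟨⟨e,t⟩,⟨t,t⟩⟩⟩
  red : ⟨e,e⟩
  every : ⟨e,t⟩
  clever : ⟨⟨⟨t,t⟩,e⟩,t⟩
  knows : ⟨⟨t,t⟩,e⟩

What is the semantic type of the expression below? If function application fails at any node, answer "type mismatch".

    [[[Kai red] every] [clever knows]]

t

[Kai red] — Kai of type ⟨⟨e,e⟩,⟨⟨e,t⟩,⟨t,t⟩⟩⟩ combines with red of type ⟨e,e⟩: type ⟨⟨e,t⟩,⟨t,t⟩⟩.
[[Kai red] every] — [Kai red] of type ⟨⟨e,t⟩,⟨t,t⟩⟩ combines with every of type ⟨e,t⟩: type ⟨t,t⟩.
[clever knows] — clever of type ⟨⟨⟨t,t⟩,e⟩,t⟩ combines with knows of type ⟨⟨t,t⟩,e⟩: type t.
[[[Kai red] every] [clever knows]] — [[Kai red] every] of type ⟨t,t⟩ combines with [clever knows] of type t: type t.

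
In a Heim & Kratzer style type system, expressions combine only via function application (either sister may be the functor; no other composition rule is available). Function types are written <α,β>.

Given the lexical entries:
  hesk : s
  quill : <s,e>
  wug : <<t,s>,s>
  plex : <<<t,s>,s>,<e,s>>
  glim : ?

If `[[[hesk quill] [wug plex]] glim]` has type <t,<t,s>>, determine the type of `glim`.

<s,<t,<t,s>>>

At [[[hesk quill] [wug plex]] glim] (required: <t,<t,s>>): [[hesk quill] [wug plex]] is s, which is not a function with range <t,<t,s>>; hence glim is the functor — type <s,<t,<t,s>>>.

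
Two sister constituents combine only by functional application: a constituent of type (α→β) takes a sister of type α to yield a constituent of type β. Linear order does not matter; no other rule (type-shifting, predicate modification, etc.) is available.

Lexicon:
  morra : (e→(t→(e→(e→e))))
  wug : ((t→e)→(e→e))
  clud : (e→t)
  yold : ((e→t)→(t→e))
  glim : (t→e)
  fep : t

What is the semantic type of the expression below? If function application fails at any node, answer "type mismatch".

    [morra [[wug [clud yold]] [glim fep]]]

[clud yold]: functor yold : ((e→t)→(t→e)), argument clud : (e→t); result (t→e).
[wug [clud yold]]: functor wug : ((t→e)→(e→e)), argument [clud yold] : (t→e); result (e→e).
[glim fep]: functor glim : (t→e), argument fep : t; result e.
[[wug [clud yold]] [glim fep]]: functor [wug [clud yold]] : (e→e), argument [glim fep] : e; result e.
[morra [[wug [clud yold]] [glim fep]]]: functor morra : (e→(t→(e→(e→e)))), argument [[wug [clud yold]] [glim fep]] : e; result (t→(e→(e→e))).

(t→(e→(e→e)))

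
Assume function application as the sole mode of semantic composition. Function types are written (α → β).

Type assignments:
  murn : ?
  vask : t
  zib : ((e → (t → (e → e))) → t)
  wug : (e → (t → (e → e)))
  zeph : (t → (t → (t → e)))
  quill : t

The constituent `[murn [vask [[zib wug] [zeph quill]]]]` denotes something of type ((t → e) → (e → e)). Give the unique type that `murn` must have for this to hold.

At [murn [vask [[zib wug] [zeph quill]]]] (required: ((t → e) → (e → e))): [vask [[zib wug] [zeph quill]]] is e, which is not a function with range ((t → e) → (e → e)); hence murn is the functor — type (e → ((t → e) → (e → e))).

(e → ((t → e) → (e → e)))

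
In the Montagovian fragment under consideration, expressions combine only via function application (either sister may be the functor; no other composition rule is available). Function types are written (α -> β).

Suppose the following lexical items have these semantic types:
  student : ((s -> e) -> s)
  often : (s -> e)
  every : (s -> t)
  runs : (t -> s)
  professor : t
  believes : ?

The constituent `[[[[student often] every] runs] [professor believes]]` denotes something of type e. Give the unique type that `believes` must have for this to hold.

[[[[student often] every] runs] [professor believes]] is required to be e. [[[student often] every] runs] : s cannot yield e as functor, so [professor believes] : (s -> e).
[professor believes] is required to be (s -> e). professor : t cannot yield (s -> e) as functor, so believes : (t -> (s -> e)).

(t -> (s -> e))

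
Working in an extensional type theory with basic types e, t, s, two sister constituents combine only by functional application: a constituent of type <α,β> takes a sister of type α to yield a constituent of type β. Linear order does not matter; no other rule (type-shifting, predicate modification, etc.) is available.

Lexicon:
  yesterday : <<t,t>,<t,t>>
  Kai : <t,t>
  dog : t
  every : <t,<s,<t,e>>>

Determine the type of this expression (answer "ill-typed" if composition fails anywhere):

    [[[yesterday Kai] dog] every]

<s,<t,e>>

[yesterday Kai] — yesterday of type <<t,t>,<t,t>> combines with Kai of type <t,t>: type <t,t>.
[[yesterday Kai] dog] — [yesterday Kai] of type <t,t> combines with dog of type t: type t.
[[[yesterday Kai] dog] every] — every of type <t,<s,<t,e>>> combines with [[yesterday Kai] dog] of type t: type <s,<t,e>>.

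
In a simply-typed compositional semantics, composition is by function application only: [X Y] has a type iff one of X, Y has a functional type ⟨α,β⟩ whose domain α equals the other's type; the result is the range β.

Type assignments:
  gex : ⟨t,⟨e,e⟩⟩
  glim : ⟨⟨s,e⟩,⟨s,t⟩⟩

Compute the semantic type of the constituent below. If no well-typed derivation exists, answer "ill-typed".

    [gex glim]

[gex glim]: ⟨t,⟨e,e⟩⟩ with ⟨⟨s,e⟩,⟨s,t⟩⟩ — neither is a function whose domain matches the other; composition fails here.

ill-typed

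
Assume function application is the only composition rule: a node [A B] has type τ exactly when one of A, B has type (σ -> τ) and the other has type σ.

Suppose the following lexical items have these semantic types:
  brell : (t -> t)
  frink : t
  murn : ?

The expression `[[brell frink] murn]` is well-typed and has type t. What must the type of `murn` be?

[[brell frink] murn] must have type t. The sister [brell frink] has type t; that is not a function onto t, so murn must be the functor, of type (t -> t).

(t -> t)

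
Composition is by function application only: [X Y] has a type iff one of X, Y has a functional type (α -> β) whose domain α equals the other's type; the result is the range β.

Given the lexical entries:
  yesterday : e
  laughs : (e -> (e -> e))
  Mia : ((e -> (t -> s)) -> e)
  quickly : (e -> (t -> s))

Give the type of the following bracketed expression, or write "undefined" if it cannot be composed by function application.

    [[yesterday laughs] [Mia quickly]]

[yesterday laughs]: laughs is (e -> (e -> e)), yesterday is e; result (e -> e).
[Mia quickly]: Mia is ((e -> (t -> s)) -> e), quickly is (e -> (t -> s)); result e.
[[yesterday laughs] [Mia quickly]]: [yesterday laughs] is (e -> e), [Mia quickly] is e; result e.

e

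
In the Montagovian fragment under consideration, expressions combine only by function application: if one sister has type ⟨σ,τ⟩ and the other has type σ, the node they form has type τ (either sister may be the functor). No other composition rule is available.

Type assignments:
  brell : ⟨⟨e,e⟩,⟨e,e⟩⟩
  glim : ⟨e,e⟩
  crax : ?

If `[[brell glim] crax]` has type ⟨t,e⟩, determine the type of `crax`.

⟨⟨e,e⟩,⟨t,e⟩⟩

At [[brell glim] crax] (required: ⟨t,e⟩): [brell glim] is ⟨e,e⟩, which is not a function with range ⟨t,e⟩; hence crax is the functor — type ⟨⟨e,e⟩,⟨t,e⟩⟩.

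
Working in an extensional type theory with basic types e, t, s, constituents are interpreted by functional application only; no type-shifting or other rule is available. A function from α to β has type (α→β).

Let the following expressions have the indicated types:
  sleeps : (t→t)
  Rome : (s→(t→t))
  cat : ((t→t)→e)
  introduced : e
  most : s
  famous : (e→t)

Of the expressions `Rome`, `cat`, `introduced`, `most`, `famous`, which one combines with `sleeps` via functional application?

cat

Rome : (s→(t→t)) — sleeps needs t; Rome needs s; neither fits.
cat — combines: cat : ((t→t)→e) takes sleeps : (t→t) as argument, giving e.
introduced : e — sleeps needs t; introduced needs nothing (atomic); neither fits.
most : s — sleeps needs t; most needs nothing (atomic); neither fits.
famous : (e→t) — sleeps needs t; famous needs e; neither fits.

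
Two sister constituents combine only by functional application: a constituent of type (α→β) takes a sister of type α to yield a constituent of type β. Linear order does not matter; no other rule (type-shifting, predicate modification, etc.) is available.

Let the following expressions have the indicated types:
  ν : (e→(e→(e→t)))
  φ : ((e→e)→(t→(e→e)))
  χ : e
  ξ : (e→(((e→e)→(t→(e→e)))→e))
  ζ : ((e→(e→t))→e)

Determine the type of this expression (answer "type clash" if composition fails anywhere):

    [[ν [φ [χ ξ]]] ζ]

e

[χ ξ]: (e→(((e→e)→(t→(e→e)))→e)) applied to e yields (((e→e)→(t→(e→e)))→e).
[φ [χ ξ]]: (((e→e)→(t→(e→e)))→e) applied to ((e→e)→(t→(e→e))) yields e.
[ν [φ [χ ξ]]]: (e→(e→(e→t))) applied to e yields (e→(e→t)).
[[ν [φ [χ ξ]]] ζ]: ((e→(e→t))→e) applied to (e→(e→t)) yields e.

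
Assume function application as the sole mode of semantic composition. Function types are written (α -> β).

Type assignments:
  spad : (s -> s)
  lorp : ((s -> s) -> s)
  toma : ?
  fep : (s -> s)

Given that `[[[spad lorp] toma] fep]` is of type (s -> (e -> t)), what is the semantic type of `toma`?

(s -> ((s -> s) -> (s -> (e -> t))))

[[[spad lorp] toma] fep] must have type (s -> (e -> t)). The sister fep has type (s -> s); that is not a function onto (s -> (e -> t)), so [[spad lorp] toma] must be the functor, of type ((s -> s) -> (s -> (e -> t))).
[[spad lorp] toma] must have type ((s -> s) -> (s -> (e -> t))). The sister [spad lorp] has type s; that is not a function onto ((s -> s) -> (s -> (e -> t))), so toma must be the functor, of type (s -> ((s -> s) -> (s -> (e -> t)))).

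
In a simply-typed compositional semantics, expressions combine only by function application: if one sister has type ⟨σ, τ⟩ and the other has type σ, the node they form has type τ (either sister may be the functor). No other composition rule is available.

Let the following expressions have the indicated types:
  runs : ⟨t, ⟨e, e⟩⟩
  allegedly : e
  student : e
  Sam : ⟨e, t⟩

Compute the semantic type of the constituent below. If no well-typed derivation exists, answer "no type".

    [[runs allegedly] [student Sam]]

At [runs allegedly]: neither ⟨t, ⟨e, e⟩⟩ nor e can take the other as argument; the node is ill-typed.

no type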